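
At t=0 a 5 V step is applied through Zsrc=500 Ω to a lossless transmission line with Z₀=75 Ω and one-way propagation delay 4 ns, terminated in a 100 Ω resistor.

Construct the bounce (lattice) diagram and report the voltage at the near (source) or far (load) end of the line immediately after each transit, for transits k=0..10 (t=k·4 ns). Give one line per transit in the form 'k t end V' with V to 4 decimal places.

0 0 source 0.6522
1 4 load 0.7453
2 8 source 0.8142
3 12 load 0.8240
4 16 source 0.8313
5 20 load 0.8324
6 24 source 0.8331
7 28 load 0.8332
8 32 source 0.8333
9 36 load 0.8333
10 40 source 0.8333

Γ_L=0.142857, Γ_S=0.739130; launch V₁=5·75/575=0.652174
k=0 src: V=0.6522
k=1 load: inc=0.652174, refl=0.652174·0.142857=0.0932; V=0.000000+0.652174+0.093168=0.7453
k=2 src: inc=0.093168, refl=0.093168·0.739130=0.0689; V=0.652174+0.093168+0.068863=0.8142
k=3 load: inc=0.068863, refl=0.068863·0.142857=0.0098; V=0.745342+0.068863+0.009838=0.8240
k=4 src: inc=0.009838, refl=0.009838·0.739130=0.0073; V=0.814205+0.009838+0.007271=0.8313
k=5 load: inc=0.007271, refl=0.007271·0.142857=0.0010; V=0.824042+0.007271+0.001039=0.8324
k=6 src: inc=0.001039, refl=0.001039·0.739130=0.0008; V=0.831314+0.001039+0.000768=0.8331
k=7 load: inc=0.000768, refl=0.000768·0.142857=0.0001; V=0.832352+0.000768+0.000110=0.8332
k=8 src: inc=0.000110, refl=0.000110·0.739130=0.0001; V=0.833120+0.000110+0.000081=0.8333
k=9 load: inc=0.000081, refl=0.000081·0.142857=0.0000; V=0.833230+0.000081+0.000012=0.8333
k=10 src: inc=0.000012, refl=0.000012·0.739130=0.0000; V=0.833311+0.000012+0.000009=0.8333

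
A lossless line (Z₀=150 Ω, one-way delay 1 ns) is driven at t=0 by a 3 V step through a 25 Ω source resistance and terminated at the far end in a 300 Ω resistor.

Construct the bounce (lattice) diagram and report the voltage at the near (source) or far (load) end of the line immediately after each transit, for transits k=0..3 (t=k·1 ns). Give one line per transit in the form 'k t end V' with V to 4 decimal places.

Γ_L=0.333333, Γ_S=-0.714286; launch V₁=3·150/175=2.571429
k=0 src: V=2.5714
k=1 load: inc=2.571429, refl=2.571429·0.333333=0.8571; V=0.000000+2.571429+0.857143=3.4286
k=2 src: inc=0.857143, refl=0.857143·-0.714286=-0.6122; V=2.571429+0.857143+-0.612245=2.8163
k=3 load: inc=-0.612245, refl=-0.612245·0.333333=-0.2041; V=3.428571+-0.612245+-0.204082=2.6122

0 0 source 2.5714
1 1 load 3.4286
2 2 source 2.8163
3 3 load 2.6122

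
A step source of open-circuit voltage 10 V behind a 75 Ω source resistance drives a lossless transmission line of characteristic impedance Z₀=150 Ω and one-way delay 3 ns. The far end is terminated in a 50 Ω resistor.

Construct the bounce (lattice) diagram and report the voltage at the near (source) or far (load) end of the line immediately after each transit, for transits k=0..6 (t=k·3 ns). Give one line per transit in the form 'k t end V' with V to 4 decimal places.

0 0 source 6.6667
1 3 load 3.3333
2 6 source 4.4444
3 9 load 3.8889
4 12 source 4.0741
5 15 load 3.9815
6 18 source 4.0123

Γ_L=-0.500000, Γ_S=-0.333333; launch V₁=10·150/225=6.666667
k=0 src: V=6.6667
k=1 load: inc=6.666667, refl=6.666667·-0.500000=-3.3333; V=0.000000+6.666667+-3.333333=3.3333
k=2 src: inc=-3.333333, refl=-3.333333·-0.333333=1.1111; V=6.666667+-3.333333+1.111111=4.4444
k=3 load: inc=1.111111, refl=1.111111·-0.500000=-0.5556; V=3.333333+1.111111+-0.555556=3.8889
k=4 src: inc=-0.555556, refl=-0.555556·-0.333333=0.1852; V=4.444444+-0.555556+0.185185=4.0741
k=5 load: inc=0.185185, refl=0.185185·-0.500000=-0.0926; V=3.888889+0.185185+-0.092593=3.9815
k=6 src: inc=-0.092593, refl=-0.092593·-0.333333=0.0309; V=4.074074+-0.092593+0.030864=4.0123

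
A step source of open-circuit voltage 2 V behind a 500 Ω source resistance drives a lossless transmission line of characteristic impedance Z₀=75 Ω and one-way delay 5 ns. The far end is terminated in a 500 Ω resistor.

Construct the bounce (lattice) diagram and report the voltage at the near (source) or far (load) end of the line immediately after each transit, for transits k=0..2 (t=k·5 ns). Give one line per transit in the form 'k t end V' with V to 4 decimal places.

Γ_L=0.739130, Γ_S=0.739130; launch V₁=2·75/575=0.260870
k=0 src: V=0.2609
k=1 load: inc=0.260870, refl=0.260870·0.739130=0.1928; V=0.000000+0.260870+0.192817=0.4537
k=2 src: inc=0.192817, refl=0.192817·0.739130=0.1425; V=0.260870+0.192817+0.142517=0.5962

0 0 source 0.2609
1 5 load 0.4537
2 10 source 0.5962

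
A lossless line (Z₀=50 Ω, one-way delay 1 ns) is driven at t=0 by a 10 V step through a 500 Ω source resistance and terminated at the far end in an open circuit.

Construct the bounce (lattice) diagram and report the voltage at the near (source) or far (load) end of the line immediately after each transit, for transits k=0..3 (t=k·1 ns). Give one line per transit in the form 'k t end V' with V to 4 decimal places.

0 0 source 0.9091
1 1 load 1.8182
2 2 source 2.5620
3 3 load 3.3058

Γ_L=1.000000, Γ_S=0.818182; launch V₁=10·50/550=0.909091
k=0 src: V=0.9091
k=1 load: inc=0.909091, refl=0.909091·1.000000=0.9091; V=0.000000+0.909091+0.909091=1.8182
k=2 src: inc=0.909091, refl=0.909091·0.818182=0.7438; V=0.909091+0.909091+0.743802=2.5620
k=3 load: inc=0.743802, refl=0.743802·1.000000=0.7438; V=1.818182+0.743802+0.743802=3.3058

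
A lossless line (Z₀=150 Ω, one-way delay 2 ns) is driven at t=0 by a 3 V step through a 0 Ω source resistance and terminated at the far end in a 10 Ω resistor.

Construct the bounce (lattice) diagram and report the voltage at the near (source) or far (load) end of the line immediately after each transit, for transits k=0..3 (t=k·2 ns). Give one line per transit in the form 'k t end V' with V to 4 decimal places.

0 0 source 3.0000
1 2 load 0.3750
2 4 source 3.0000
3 6 load 0.7031

Γ_L=-0.875000, Γ_S=-1.000000; launch V₁=3·150/150=3.000000
k=0 src: V=3.0000
k=1 load: inc=3.000000, refl=3.000000·-0.875000=-2.6250; V=0.000000+3.000000+-2.625000=0.3750
k=2 src: inc=-2.625000, refl=-2.625000·-1.000000=2.6250; V=3.000000+-2.625000+2.625000=3.0000
k=3 load: inc=2.625000, refl=2.625000·-0.875000=-2.2969; V=0.375000+2.625000+-2.296875=0.7031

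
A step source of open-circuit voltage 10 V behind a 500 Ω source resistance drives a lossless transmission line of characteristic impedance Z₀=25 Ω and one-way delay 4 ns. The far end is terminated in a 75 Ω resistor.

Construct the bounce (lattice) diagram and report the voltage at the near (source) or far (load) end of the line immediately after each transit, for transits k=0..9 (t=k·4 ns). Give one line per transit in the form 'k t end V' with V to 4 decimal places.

Γ_L=0.500000, Γ_S=0.904762; launch V₁=10·25/525=0.476190
k=0 src: V=0.4762
k=1 load: inc=0.476190, refl=0.476190·0.500000=0.2381; V=0.000000+0.476190+0.238095=0.7143
k=2 src: inc=0.238095, refl=0.238095·0.904762=0.2154; V=0.476190+0.238095+0.215420=0.9297
k=3 load: inc=0.215420, refl=0.215420·0.500000=0.1077; V=0.714286+0.215420+0.107710=1.0374
k=4 src: inc=0.107710, refl=0.107710·0.904762=0.0975; V=0.929705+0.107710+0.097452=1.1349
k=5 load: inc=0.097452, refl=0.097452·0.500000=0.0487; V=1.037415+0.097452+0.048726=1.1836
k=6 src: inc=0.048726, refl=0.048726·0.904762=0.0441; V=1.134867+0.048726+0.044085=1.2277
k=7 load: inc=0.044085, refl=0.044085·0.500000=0.0220; V=1.183592+0.044085+0.022043=1.2497
k=8 src: inc=0.022043, refl=0.022043·0.904762=0.0199; V=1.227678+0.022043+0.019943=1.2697
k=9 load: inc=0.019943, refl=0.019943·0.500000=0.0100; V=1.249720+0.019943+0.009972=1.2796

0 0 source 0.4762
1 4 load 0.7143
2 8 source 0.9297
3 12 load 1.0374
4 16 source 1.1349
5 20 load 1.1836
6 24 source 1.2277
7 28 load 1.2497
8 32 source 1.2697
9 36 load 1.2796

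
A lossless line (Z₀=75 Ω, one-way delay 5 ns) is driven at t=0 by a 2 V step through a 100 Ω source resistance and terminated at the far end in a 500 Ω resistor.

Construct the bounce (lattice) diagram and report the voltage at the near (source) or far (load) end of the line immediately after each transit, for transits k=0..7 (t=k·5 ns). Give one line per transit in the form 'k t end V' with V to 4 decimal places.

Γ_L=0.739130, Γ_S=0.142857; launch V₁=2·75/175=0.857143
k=0 src: V=0.8571
k=1 load: inc=0.857143, refl=0.857143·0.739130=0.6335; V=0.000000+0.857143+0.633540=1.4907
k=2 src: inc=0.633540, refl=0.633540·0.142857=0.0905; V=0.857143+0.633540+0.090506=1.5812
k=3 load: inc=0.090506, refl=0.090506·0.739130=0.0669; V=1.490683+0.090506+0.066896=1.6481
k=4 src: inc=0.066896, refl=0.066896·0.142857=0.0096; V=1.581189+0.066896+0.009557=1.6576
k=5 load: inc=0.009557, refl=0.009557·0.739130=0.0071; V=1.648085+0.009557+0.007064=1.6647
k=6 src: inc=0.007064, refl=0.007064·0.142857=0.0010; V=1.657641+0.007064+0.001009=1.6657
k=7 load: inc=0.001009, refl=0.001009·0.739130=0.0007; V=1.664705+0.001009+0.000746=1.6665

0 0 source 0.8571
1 5 load 1.4907
2 10 source 1.5812
3 15 load 1.6481
4 20 source 1.6576
5 25 load 1.6647
6 30 source 1.6657
7 35 load 1.6665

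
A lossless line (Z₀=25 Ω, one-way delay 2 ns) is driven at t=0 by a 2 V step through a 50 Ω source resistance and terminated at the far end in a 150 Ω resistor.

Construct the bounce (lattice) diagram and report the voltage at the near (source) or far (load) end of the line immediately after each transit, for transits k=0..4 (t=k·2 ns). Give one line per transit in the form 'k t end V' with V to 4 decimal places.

Γ_L=0.714286, Γ_S=0.333333; launch V₁=2·25/75=0.666667
k=0 src: V=0.6667
k=1 load: inc=0.666667, refl=0.666667·0.714286=0.4762; V=0.000000+0.666667+0.476190=1.1429
k=2 src: inc=0.476190, refl=0.476190·0.333333=0.1587; V=0.666667+0.476190+0.158730=1.3016
k=3 load: inc=0.158730, refl=0.158730·0.714286=0.1134; V=1.142857+0.158730+0.113379=1.4150
k=4 src: inc=0.113379, refl=0.113379·0.333333=0.0378; V=1.301587+0.113379+0.037793=1.4528

0 0 source 0.6667
1 2 load 1.1429
2 4 source 1.3016
3 6 load 1.4150
4 8 source 1.4528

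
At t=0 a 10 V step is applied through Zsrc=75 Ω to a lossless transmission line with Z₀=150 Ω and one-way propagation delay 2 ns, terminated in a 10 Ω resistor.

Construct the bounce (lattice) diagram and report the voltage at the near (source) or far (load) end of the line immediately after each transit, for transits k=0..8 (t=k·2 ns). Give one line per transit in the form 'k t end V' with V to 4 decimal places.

0 0 source 6.6667
1 2 load 0.8333
2 4 source 2.7778
3 6 load 1.0764
4 8 source 1.6435
5 10 load 1.1473
6 12 source 1.3127
7 14 load 1.1680
8 16 source 1.2162

Γ_L=-0.875000, Γ_S=-0.333333; launch V₁=10·150/225=6.666667
k=0 src: V=6.6667
k=1 load: inc=6.666667, refl=6.666667·-0.875000=-5.8333; V=0.000000+6.666667+-5.833333=0.8333
k=2 src: inc=-5.833333, refl=-5.833333·-0.333333=1.9444; V=6.666667+-5.833333+1.944444=2.7778
k=3 load: inc=1.944444, refl=1.944444·-0.875000=-1.7014; V=0.833333+1.944444+-1.701389=1.0764
k=4 src: inc=-1.701389, refl=-1.701389·-0.333333=0.5671; V=2.777778+-1.701389+0.567130=1.6435
k=5 load: inc=0.567130, refl=0.567130·-0.875000=-0.4962; V=1.076389+0.567130+-0.496238=1.1473
k=6 src: inc=-0.496238, refl=-0.496238·-0.333333=0.1654; V=1.643519+-0.496238+0.165413=1.3127
k=7 load: inc=0.165413, refl=0.165413·-0.875000=-0.1447; V=1.147280+0.165413+-0.144736=1.1680
k=8 src: inc=-0.144736, refl=-0.144736·-0.333333=0.0482; V=1.312693+-0.144736+0.048245=1.2162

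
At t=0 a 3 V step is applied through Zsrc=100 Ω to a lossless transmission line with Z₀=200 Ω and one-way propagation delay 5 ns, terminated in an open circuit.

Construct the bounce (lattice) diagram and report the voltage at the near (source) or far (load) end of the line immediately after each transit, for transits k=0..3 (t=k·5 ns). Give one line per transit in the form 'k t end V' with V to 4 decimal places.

0 0 source 2.0000
1 5 load 4.0000
2 10 source 3.3333
3 15 load 2.6667

Γ_L=1.000000, Γ_S=-0.333333; launch V₁=3·200/300=2.000000
k=0 src: V=2.0000
k=1 load: inc=2.000000, refl=2.000000·1.000000=2.0000; V=0.000000+2.000000+2.000000=4.0000
k=2 src: inc=2.000000, refl=2.000000·-0.333333=-0.6667; V=2.000000+2.000000+-0.666667=3.3333
k=3 load: inc=-0.666667, refl=-0.666667·1.000000=-0.6667; V=4.000000+-0.666667+-0.666667=2.6667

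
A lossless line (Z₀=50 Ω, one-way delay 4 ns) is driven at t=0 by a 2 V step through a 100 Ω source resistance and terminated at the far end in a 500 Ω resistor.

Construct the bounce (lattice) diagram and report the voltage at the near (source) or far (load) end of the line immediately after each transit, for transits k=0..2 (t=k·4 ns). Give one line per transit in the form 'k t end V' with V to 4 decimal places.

0 0 source 0.6667
1 4 load 1.2121
2 8 source 1.3939

Γ_L=0.818182, Γ_S=0.333333; launch V₁=2·50/150=0.666667
k=0 src: V=0.6667
k=1 load: inc=0.666667, refl=0.666667·0.818182=0.5455; V=0.000000+0.666667+0.545455=1.2121
k=2 src: inc=0.545455, refl=0.545455·0.333333=0.1818; V=0.666667+0.545455+0.181818=1.3939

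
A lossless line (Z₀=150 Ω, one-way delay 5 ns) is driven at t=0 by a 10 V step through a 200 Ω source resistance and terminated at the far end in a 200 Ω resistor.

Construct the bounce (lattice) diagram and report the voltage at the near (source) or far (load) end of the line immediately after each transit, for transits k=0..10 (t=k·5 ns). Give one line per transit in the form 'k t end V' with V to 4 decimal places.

0 0 source 4.2857
1 5 load 4.8980
2 10 source 4.9854
3 15 load 4.9979
4 20 source 4.9997
5 25 load 5.0000
6 30 source 5.0000
7 35 load 5.0000
8 40 source 5.0000
9 45 load 5.0000
10 50 source 5.0000

Γ_L=0.142857, Γ_S=0.142857; launch V₁=10·150/350=4.285714
k=0 src: V=4.2857
k=1 load: inc=4.285714, refl=4.285714·0.142857=0.6122; V=0.000000+4.285714+0.612245=4.8980
k=2 src: inc=0.612245, refl=0.612245·0.142857=0.0875; V=4.285714+0.612245+0.087464=4.9854
k=3 load: inc=0.087464, refl=0.087464·0.142857=0.0125; V=4.897959+0.087464+0.012495=4.9979
k=4 src: inc=0.012495, refl=0.012495·0.142857=0.0018; V=4.985423+0.012495+0.001785=4.9997
k=5 load: inc=0.001785, refl=0.001785·0.142857=0.0003; V=4.997918+0.001785+0.000255=5.0000
k=6 src: inc=0.000255, refl=0.000255·0.142857=0.0000; V=4.999703+0.000255+0.000036=5.0000
k=7 load: inc=0.000036, refl=0.000036·0.142857=0.0000; V=4.999958+0.000036+0.000005=5.0000
k=8 src: inc=0.000005, refl=0.000005·0.142857=0.0000; V=4.999994+0.000005+0.000001=5.0000
k=9 load: inc=0.000001, refl=0.000001·0.142857=0.0000; V=4.999999+0.000001+0.000000=5.0000
k=10 src: inc=0.000000, refl=0.000000·0.142857=0.0000; V=5.000000+0.000000+0.000000=5.0000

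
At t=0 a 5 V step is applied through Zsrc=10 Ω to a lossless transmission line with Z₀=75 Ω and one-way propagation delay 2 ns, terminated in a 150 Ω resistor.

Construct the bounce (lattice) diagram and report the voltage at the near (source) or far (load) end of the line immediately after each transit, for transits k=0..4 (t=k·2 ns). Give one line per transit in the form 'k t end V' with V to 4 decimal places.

Γ_L=0.333333, Γ_S=-0.764706; launch V₁=5·75/85=4.411765
k=0 src: V=4.4118
k=1 load: inc=4.411765, refl=4.411765·0.333333=1.4706; V=0.000000+4.411765+1.470588=5.8824
k=2 src: inc=1.470588, refl=1.470588·-0.764706=-1.1246; V=4.411765+1.470588+-1.124567=4.7578
k=3 load: inc=-1.124567, refl=-1.124567·0.333333=-0.3749; V=5.882353+-1.124567+-0.374856=4.3829
k=4 src: inc=-0.374856, refl=-0.374856·-0.764706=0.2867; V=4.757785+-0.374856+0.286654=4.6696

0 0 source 4.4118
1 2 load 5.8824
2 4 source 4.7578
3 6 load 4.3829
4 8 source 4.6696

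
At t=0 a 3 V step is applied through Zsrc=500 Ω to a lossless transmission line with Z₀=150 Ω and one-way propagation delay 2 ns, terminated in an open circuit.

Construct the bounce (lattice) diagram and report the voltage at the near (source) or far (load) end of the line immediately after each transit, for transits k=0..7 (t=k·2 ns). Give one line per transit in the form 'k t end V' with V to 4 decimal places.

Γ_L=1.000000, Γ_S=0.538462; launch V₁=3·150/650=0.692308
k=0 src: V=0.6923
k=1 load: inc=0.692308, refl=0.692308·1.000000=0.6923; V=0.000000+0.692308+0.692308=1.3846
k=2 src: inc=0.692308, refl=0.692308·0.538462=0.3728; V=0.692308+0.692308+0.372781=1.7574
k=3 load: inc=0.372781, refl=0.372781·1.000000=0.3728; V=1.384615+0.372781+0.372781=2.1302
k=4 src: inc=0.372781, refl=0.372781·0.538462=0.2007; V=1.757396+0.372781+0.200728=2.3309
k=5 load: inc=0.200728, refl=0.200728·1.000000=0.2007; V=2.130178+0.200728+0.200728=2.5316
k=6 src: inc=0.200728, refl=0.200728·0.538462=0.1081; V=2.330906+0.200728+0.108084=2.6397
k=7 load: inc=0.108084, refl=0.108084·1.000000=0.1081; V=2.531634+0.108084+0.108084=2.7478

0 0 source 0.6923
1 2 load 1.3846
2 4 source 1.7574
3 6 load 2.1302
4 8 source 2.3309
5 10 load 2.5316
6 12 source 2.6397
7 14 load 2.7478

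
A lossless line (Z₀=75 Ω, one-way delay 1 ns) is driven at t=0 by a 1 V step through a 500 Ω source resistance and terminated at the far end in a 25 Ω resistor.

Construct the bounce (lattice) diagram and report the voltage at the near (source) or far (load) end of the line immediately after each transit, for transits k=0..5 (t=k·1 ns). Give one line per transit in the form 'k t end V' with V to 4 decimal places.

Γ_L=-0.500000, Γ_S=0.739130; launch V₁=1·75/575=0.130435
k=0 src: V=0.1304
k=1 load: inc=0.130435, refl=0.130435·-0.500000=-0.0652; V=0.000000+0.130435+-0.065217=0.0652
k=2 src: inc=-0.065217, refl=-0.065217·0.739130=-0.0482; V=0.130435+-0.065217+-0.048204=0.0170
k=3 load: inc=-0.048204, refl=-0.048204·-0.500000=0.0241; V=0.065217+-0.048204+0.024102=0.0411
k=4 src: inc=0.024102, refl=0.024102·0.739130=0.0178; V=0.017013+0.024102+0.017815=0.0589
k=5 load: inc=0.017815, refl=0.017815·-0.500000=-0.0089; V=0.041115+0.017815+-0.008907=0.0500

0 0 source 0.1304
1 1 load 0.0652
2 2 source 0.0170
3 3 load 0.0411
4 4 source 0.0589
5 5 load 0.0500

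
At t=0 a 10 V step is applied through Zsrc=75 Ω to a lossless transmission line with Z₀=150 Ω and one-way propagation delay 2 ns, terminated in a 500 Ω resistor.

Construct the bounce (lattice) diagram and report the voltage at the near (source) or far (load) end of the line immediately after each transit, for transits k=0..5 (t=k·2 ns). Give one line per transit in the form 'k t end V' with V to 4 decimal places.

0 0 source 6.6667
1 2 load 10.2564
2 4 source 9.0598
3 6 load 8.4155
4 8 source 8.6303
5 10 load 8.7459

Γ_L=0.538462, Γ_S=-0.333333; launch V₁=10·150/225=6.666667
k=0 src: V=6.6667
k=1 load: inc=6.666667, refl=6.666667·0.538462=3.5897; V=0.000000+6.666667+3.589744=10.2564
k=2 src: inc=3.589744, refl=3.589744·-0.333333=-1.1966; V=6.666667+3.589744+-1.196581=9.0598
k=3 load: inc=-1.196581, refl=-1.196581·0.538462=-0.6443; V=10.256410+-1.196581+-0.644313=8.4155
k=4 src: inc=-0.644313, refl=-0.644313·-0.333333=0.2148; V=9.059829+-0.644313+0.214771=8.6303
k=5 load: inc=0.214771, refl=0.214771·0.538462=0.1156; V=8.415516+0.214771+0.115646=8.7459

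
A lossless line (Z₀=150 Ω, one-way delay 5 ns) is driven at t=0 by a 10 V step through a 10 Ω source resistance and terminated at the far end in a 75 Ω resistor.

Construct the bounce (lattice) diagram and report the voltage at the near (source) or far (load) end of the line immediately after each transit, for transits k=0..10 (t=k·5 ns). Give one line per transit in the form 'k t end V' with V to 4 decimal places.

0 0 source 9.3750
1 5 load 6.2500
2 10 source 8.9844
3 15 load 8.0729
4 20 source 8.8704
5 25 load 8.6046
6 30 source 8.8372
7 35 load 8.7597
8 40 source 8.8275
9 45 load 8.8049
10 50 source 8.8247

Γ_L=-0.333333, Γ_S=-0.875000; launch V₁=10·150/160=9.375000
k=0 src: V=9.3750
k=1 load: inc=9.375000, refl=9.375000·-0.333333=-3.1250; V=0.000000+9.375000+-3.125000=6.2500
k=2 src: inc=-3.125000, refl=-3.125000·-0.875000=2.7344; V=9.375000+-3.125000+2.734375=8.9844
k=3 load: inc=2.734375, refl=2.734375·-0.333333=-0.9115; V=6.250000+2.734375+-0.911458=8.0729
k=4 src: inc=-0.911458, refl=-0.911458·-0.875000=0.7975; V=8.984375+-0.911458+0.797526=8.8704
k=5 load: inc=0.797526, refl=0.797526·-0.333333=-0.2658; V=8.072917+0.797526+-0.265842=8.6046
k=6 src: inc=-0.265842, refl=-0.265842·-0.875000=0.2326; V=8.870443+-0.265842+0.232612=8.8372
k=7 load: inc=0.232612, refl=0.232612·-0.333333=-0.0775; V=8.604601+0.232612+-0.077537=8.7597
k=8 src: inc=-0.077537, refl=-0.077537·-0.875000=0.0678; V=8.837212+-0.077537+0.067845=8.8275
k=9 load: inc=0.067845, refl=0.067845·-0.333333=-0.0226; V=8.759675+0.067845+-0.022615=8.8049
k=10 src: inc=-0.022615, refl=-0.022615·-0.875000=0.0198; V=8.827520+-0.022615+0.019788=8.8247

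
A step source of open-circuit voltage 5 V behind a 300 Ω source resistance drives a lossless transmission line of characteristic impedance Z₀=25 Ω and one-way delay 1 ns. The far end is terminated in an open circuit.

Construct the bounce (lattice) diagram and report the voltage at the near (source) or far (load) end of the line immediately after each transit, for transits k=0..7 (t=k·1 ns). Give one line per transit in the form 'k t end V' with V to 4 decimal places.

Γ_L=1.000000, Γ_S=0.846154; launch V₁=5·25/325=0.384615
k=0 src: V=0.3846
k=1 load: inc=0.384615, refl=0.384615·1.000000=0.3846; V=0.000000+0.384615+0.384615=0.7692
k=2 src: inc=0.384615, refl=0.384615·0.846154=0.3254; V=0.384615+0.384615+0.325444=1.0947
k=3 load: inc=0.325444, refl=0.325444·1.000000=0.3254; V=0.769231+0.325444+0.325444=1.4201
k=4 src: inc=0.325444, refl=0.325444·0.846154=0.2754; V=1.094675+0.325444+0.275376=1.6955
k=5 load: inc=0.275376, refl=0.275376·1.000000=0.2754; V=1.420118+0.275376+0.275376=1.9709
k=6 src: inc=0.275376, refl=0.275376·0.846154=0.2330; V=1.695494+0.275376+0.233010=2.2039
k=7 load: inc=0.233010, refl=0.233010·1.000000=0.2330; V=1.970869+0.233010+0.233010=2.4369

0 0 source 0.3846
1 1 load 0.7692
2 2 source 1.0947
3 3 load 1.4201
4 4 source 1.6955
5 5 load 1.9709
6 6 source 2.2039
7 7 load 2.4369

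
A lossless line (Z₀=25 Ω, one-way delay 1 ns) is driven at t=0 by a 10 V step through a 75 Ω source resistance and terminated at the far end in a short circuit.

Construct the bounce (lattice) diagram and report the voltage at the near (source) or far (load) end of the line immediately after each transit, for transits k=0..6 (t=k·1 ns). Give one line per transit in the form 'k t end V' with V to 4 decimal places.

0 0 source 2.5000
1 1 load 0.0000
2 2 source -1.2500
3 3 load 0.0000
4 4 source 0.6250
5 5 load 0.0000
6 6 source -0.3125

Γ_L=-1.000000, Γ_S=0.500000; launch V₁=10·25/100=2.500000
k=0 src: V=2.5000
k=1 load: inc=2.500000, refl=2.500000·-1.000000=-2.5000; V=0.000000+2.500000+-2.500000=0.0000
k=2 src: inc=-2.500000, refl=-2.500000·0.500000=-1.2500; V=2.500000+-2.500000+-1.250000=-1.2500
k=3 load: inc=-1.250000, refl=-1.250000·-1.000000=1.2500; V=0.000000+-1.250000+1.250000=0.0000
k=4 src: inc=1.250000, refl=1.250000·0.500000=0.6250; V=-1.250000+1.250000+0.625000=0.6250
k=5 load: inc=0.625000, refl=0.625000·-1.000000=-0.6250; V=0.000000+0.625000+-0.625000=0.0000
k=6 src: inc=-0.625000, refl=-0.625000·0.500000=-0.3125; V=0.625000+-0.625000+-0.312500=-0.3125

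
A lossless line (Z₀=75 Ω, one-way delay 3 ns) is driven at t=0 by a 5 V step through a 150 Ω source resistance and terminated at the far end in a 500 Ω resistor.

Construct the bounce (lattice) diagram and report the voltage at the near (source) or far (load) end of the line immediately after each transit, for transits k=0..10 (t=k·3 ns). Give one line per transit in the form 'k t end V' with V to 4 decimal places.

0 0 source 1.6667
1 3 load 2.8986
2 6 source 3.3092
3 9 load 3.6127
4 12 source 3.7139
5 15 load 3.7886
6 18 source 3.8136
7 21 load 3.8320
8 24 source 3.8381
9 27 load 3.8427
10 30 source 3.8442

Γ_L=0.739130, Γ_S=0.333333; launch V₁=5·75/225=1.666667
k=0 src: V=1.6667
k=1 load: inc=1.666667, refl=1.666667·0.739130=1.2319; V=0.000000+1.666667+1.231884=2.8986
k=2 src: inc=1.231884, refl=1.231884·0.333333=0.4106; V=1.666667+1.231884+0.410628=3.3092
k=3 load: inc=0.410628, refl=0.410628·0.739130=0.3035; V=2.898551+0.410628+0.303508=3.6127
k=4 src: inc=0.303508, refl=0.303508·0.333333=0.1012; V=3.309179+0.303508+0.101169=3.7139
k=5 load: inc=0.101169, refl=0.101169·0.739130=0.0748; V=3.612686+0.101169+0.074777=3.7886
k=6 src: inc=0.074777, refl=0.074777·0.333333=0.0249; V=3.713856+0.074777+0.024926=3.8136
k=7 load: inc=0.024926, refl=0.024926·0.739130=0.0184; V=3.788633+0.024926+0.018423=3.8320
k=8 src: inc=0.018423, refl=0.018423·0.333333=0.0061; V=3.813559+0.018423+0.006141=3.8381
k=9 load: inc=0.006141, refl=0.006141·0.739130=0.0045; V=3.831982+0.006141+0.004539=3.8427
k=10 src: inc=0.004539, refl=0.004539·0.333333=0.0015; V=3.838123+0.004539+0.001513=3.8442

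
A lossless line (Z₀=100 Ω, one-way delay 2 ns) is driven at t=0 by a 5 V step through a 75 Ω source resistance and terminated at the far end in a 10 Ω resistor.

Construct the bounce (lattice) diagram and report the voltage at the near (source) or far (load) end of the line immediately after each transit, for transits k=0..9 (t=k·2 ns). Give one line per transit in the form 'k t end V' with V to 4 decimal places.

0 0 source 2.8571
1 2 load 0.5195
2 4 source 0.8534
3 6 load 0.5802
4 8 source 0.6192
5 10 load 0.5873
6 12 source 0.5919
7 14 load 0.5881
8 16 source 0.5887
9 18 load 0.5882

Γ_L=-0.818182, Γ_S=-0.142857; launch V₁=5·100/175=2.857143
k=0 src: V=2.8571
k=1 load: inc=2.857143, refl=2.857143·-0.818182=-2.3377; V=0.000000+2.857143+-2.337662=0.5195
k=2 src: inc=-2.337662, refl=-2.337662·-0.142857=0.3340; V=2.857143+-2.337662+0.333952=0.8534
k=3 load: inc=0.333952, refl=0.333952·-0.818182=-0.2732; V=0.519481+0.333952+-0.273233=0.5802
k=4 src: inc=-0.273233, refl=-0.273233·-0.142857=0.0390; V=0.853432+-0.273233+0.039033=0.6192
k=5 load: inc=0.039033, refl=0.039033·-0.818182=-0.0319; V=0.580199+0.039033+-0.031936=0.5873
k=6 src: inc=-0.031936, refl=-0.031936·-0.142857=0.0046; V=0.619232+-0.031936+0.004562=0.5919
k=7 load: inc=0.004562, refl=0.004562·-0.818182=-0.0037; V=0.587296+0.004562+-0.003733=0.5881
k=8 src: inc=-0.003733, refl=-0.003733·-0.142857=0.0005; V=0.591858+-0.003733+0.000533=0.5887
k=9 load: inc=0.000533, refl=0.000533·-0.818182=-0.0004; V=0.588126+0.000533+-0.000436=0.5882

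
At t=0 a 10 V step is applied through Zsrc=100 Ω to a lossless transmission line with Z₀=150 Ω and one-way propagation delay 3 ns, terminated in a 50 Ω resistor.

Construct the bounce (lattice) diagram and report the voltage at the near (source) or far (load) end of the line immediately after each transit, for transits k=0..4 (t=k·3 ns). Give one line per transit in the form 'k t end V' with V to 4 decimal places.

Γ_L=-0.500000, Γ_S=-0.200000; launch V₁=10·150/250=6.000000
k=0 src: V=6.0000
k=1 load: inc=6.000000, refl=6.000000·-0.500000=-3.0000; V=0.000000+6.000000+-3.000000=3.0000
k=2 src: inc=-3.000000, refl=-3.000000·-0.200000=0.6000; V=6.000000+-3.000000+0.600000=3.6000
k=3 load: inc=0.600000, refl=0.600000·-0.500000=-0.3000; V=3.000000+0.600000+-0.300000=3.3000
k=4 src: inc=-0.300000, refl=-0.300000·-0.200000=0.0600; V=3.600000+-0.300000+0.060000=3.3600

0 0 source 6.0000
1 3 load 3.0000
2 6 source 3.6000
3 9 load 3.3000
4 12 source 3.3600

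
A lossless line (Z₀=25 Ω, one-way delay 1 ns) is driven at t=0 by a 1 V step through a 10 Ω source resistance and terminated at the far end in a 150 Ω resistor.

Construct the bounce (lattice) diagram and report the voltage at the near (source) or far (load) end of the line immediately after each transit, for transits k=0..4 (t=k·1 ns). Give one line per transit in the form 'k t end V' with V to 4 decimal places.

0 0 source 0.7143
1 1 load 1.2245
2 2 source 1.0058
3 3 load 0.8496
4 4 source 0.9166

Γ_L=0.714286, Γ_S=-0.428571; launch V₁=1·25/35=0.714286
k=0 src: V=0.7143
k=1 load: inc=0.714286, refl=0.714286·0.714286=0.5102; V=0.000000+0.714286+0.510204=1.2245
k=2 src: inc=0.510204, refl=0.510204·-0.428571=-0.2187; V=0.714286+0.510204+-0.218659=1.0058
k=3 load: inc=-0.218659, refl=-0.218659·0.714286=-0.1562; V=1.224490+-0.218659+-0.156185=0.8496
k=4 src: inc=-0.156185, refl=-0.156185·-0.428571=0.0669; V=1.005831+-0.156185+0.066936=0.9166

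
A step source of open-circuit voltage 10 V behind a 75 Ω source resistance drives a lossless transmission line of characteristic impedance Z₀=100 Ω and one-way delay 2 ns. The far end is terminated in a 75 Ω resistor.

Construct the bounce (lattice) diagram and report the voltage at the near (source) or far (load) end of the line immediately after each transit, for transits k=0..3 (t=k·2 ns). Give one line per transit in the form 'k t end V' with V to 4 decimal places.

Γ_L=-0.142857, Γ_S=-0.142857; launch V₁=10·100/175=5.714286
k=0 src: V=5.7143
k=1 load: inc=5.714286, refl=5.714286·-0.142857=-0.8163; V=0.000000+5.714286+-0.816327=4.8980
k=2 src: inc=-0.816327, refl=-0.816327·-0.142857=0.1166; V=5.714286+-0.816327+0.116618=5.0146
k=3 load: inc=0.116618, refl=0.116618·-0.142857=-0.0167; V=4.897959+0.116618+-0.016660=4.9979

0 0 source 5.7143
1 2 load 4.8980
2 4 source 5.0146
3 6 load 4.9979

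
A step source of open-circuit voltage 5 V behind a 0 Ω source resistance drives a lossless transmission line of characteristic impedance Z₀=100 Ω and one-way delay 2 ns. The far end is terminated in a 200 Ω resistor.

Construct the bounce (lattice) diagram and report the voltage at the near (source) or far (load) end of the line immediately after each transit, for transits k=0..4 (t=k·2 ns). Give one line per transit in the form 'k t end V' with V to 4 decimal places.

Γ_L=0.333333, Γ_S=-1.000000; launch V₁=5·100/100=5.000000
k=0 src: V=5.0000
k=1 load: inc=5.000000, refl=5.000000·0.333333=1.6667; V=0.000000+5.000000+1.666667=6.6667
k=2 src: inc=1.666667, refl=1.666667·-1.000000=-1.6667; V=5.000000+1.666667+-1.666667=5.0000
k=3 load: inc=-1.666667, refl=-1.666667·0.333333=-0.5556; V=6.666667+-1.666667+-0.555556=4.4444
k=4 src: inc=-0.555556, refl=-0.555556·-1.000000=0.5556; V=5.000000+-0.555556+0.555556=5.0000

0 0 source 5.0000
1 2 load 6.6667
2 4 source 5.0000
3 6 load 4.4444
4 8 source 5.0000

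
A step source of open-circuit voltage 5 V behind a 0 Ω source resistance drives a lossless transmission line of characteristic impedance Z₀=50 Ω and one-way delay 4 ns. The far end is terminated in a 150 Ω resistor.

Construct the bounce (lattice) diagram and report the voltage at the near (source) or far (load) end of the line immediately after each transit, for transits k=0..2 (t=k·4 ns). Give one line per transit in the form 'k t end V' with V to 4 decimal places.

Γ_L=0.500000, Γ_S=-1.000000; launch V₁=5·50/50=5.000000
k=0 src: V=5.0000
k=1 load: inc=5.000000, refl=5.000000·0.500000=2.5000; V=0.000000+5.000000+2.500000=7.5000
k=2 src: inc=2.500000, refl=2.500000·-1.000000=-2.5000; V=5.000000+2.500000+-2.500000=5.0000

0 0 source 5.0000
1 4 load 7.5000
2 8 source 5.0000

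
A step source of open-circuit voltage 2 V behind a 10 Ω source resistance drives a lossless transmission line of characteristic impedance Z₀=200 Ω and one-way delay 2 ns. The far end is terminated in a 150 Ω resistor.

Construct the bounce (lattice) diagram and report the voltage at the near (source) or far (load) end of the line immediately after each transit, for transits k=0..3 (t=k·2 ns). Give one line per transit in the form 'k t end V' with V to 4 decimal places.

Γ_L=-0.142857, Γ_S=-0.904762; launch V₁=2·200/210=1.904762
k=0 src: V=1.9048
k=1 load: inc=1.904762, refl=1.904762·-0.142857=-0.2721; V=0.000000+1.904762+-0.272109=1.6327
k=2 src: inc=-0.272109, refl=-0.272109·-0.904762=0.2462; V=1.904762+-0.272109+0.246194=1.8788
k=3 load: inc=0.246194, refl=0.246194·-0.142857=-0.0352; V=1.632653+0.246194+-0.035171=1.8437

0 0 source 1.9048
1 2 load 1.6327
2 4 source 1.8788
3 6 load 1.8437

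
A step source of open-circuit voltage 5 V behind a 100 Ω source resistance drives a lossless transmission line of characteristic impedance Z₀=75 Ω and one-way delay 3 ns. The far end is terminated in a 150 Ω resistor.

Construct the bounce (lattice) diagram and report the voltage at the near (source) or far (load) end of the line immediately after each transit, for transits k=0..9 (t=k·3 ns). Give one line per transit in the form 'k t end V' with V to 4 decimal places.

0 0 source 2.1429
1 3 load 2.8571
2 6 source 2.9592
3 9 load 2.9932
4 12 source 2.9981
5 15 load 2.9997
6 18 source 2.9999
7 21 load 3.0000
8 24 source 3.0000
9 27 load 3.0000

Γ_L=0.333333, Γ_S=0.142857; launch V₁=5·75/175=2.142857
k=0 src: V=2.1429
k=1 load: inc=2.142857, refl=2.142857·0.333333=0.7143; V=0.000000+2.142857+0.714286=2.8571
k=2 src: inc=0.714286, refl=0.714286·0.142857=0.1020; V=2.142857+0.714286+0.102041=2.9592
k=3 load: inc=0.102041, refl=0.102041·0.333333=0.0340; V=2.857143+0.102041+0.034014=2.9932
k=4 src: inc=0.034014, refl=0.034014·0.142857=0.0049; V=2.959184+0.034014+0.004859=2.9981
k=5 load: inc=0.004859, refl=0.004859·0.333333=0.0016; V=2.993197+0.004859+0.001620=2.9997
k=6 src: inc=0.001620, refl=0.001620·0.142857=0.0002; V=2.998056+0.001620+0.000231=2.9999
k=7 load: inc=0.000231, refl=0.000231·0.333333=0.0001; V=2.999676+0.000231+0.000077=3.0000
k=8 src: inc=0.000077, refl=0.000077·0.142857=0.0000; V=2.999907+0.000077+0.000011=3.0000
k=9 load: inc=0.000011, refl=0.000011·0.333333=0.0000; V=2.999985+0.000011+0.000004=3.0000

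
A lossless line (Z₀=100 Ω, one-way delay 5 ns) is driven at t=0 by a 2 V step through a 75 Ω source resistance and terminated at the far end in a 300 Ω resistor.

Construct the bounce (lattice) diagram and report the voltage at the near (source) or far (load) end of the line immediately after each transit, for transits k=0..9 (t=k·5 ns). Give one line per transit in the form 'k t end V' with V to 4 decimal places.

0 0 source 1.1429
1 5 load 1.7143
2 10 source 1.6327
3 15 load 1.5918
4 20 source 1.5977
5 25 load 1.6006
6 30 source 1.6002
7 35 load 1.6000
8 40 source 1.6000
9 45 load 1.6000

Γ_L=0.500000, Γ_S=-0.142857; launch V₁=2·100/175=1.142857
k=0 src: V=1.1429
k=1 load: inc=1.142857, refl=1.142857·0.500000=0.5714; V=0.000000+1.142857+0.571429=1.7143
k=2 src: inc=0.571429, refl=0.571429·-0.142857=-0.0816; V=1.142857+0.571429+-0.081633=1.6327
k=3 load: inc=-0.081633, refl=-0.081633·0.500000=-0.0408; V=1.714286+-0.081633+-0.040816=1.5918
k=4 src: inc=-0.040816, refl=-0.040816·-0.142857=0.0058; V=1.632653+-0.040816+0.005831=1.5977
k=5 load: inc=0.005831, refl=0.005831·0.500000=0.0029; V=1.591837+0.005831+0.002915=1.6006
k=6 src: inc=0.002915, refl=0.002915·-0.142857=-0.0004; V=1.597668+0.002915+-0.000416=1.6002
k=7 load: inc=-0.000416, refl=-0.000416·0.500000=-0.0002; V=1.600583+-0.000416+-0.000208=1.6000
k=8 src: inc=-0.000208, refl=-0.000208·-0.142857=0.0000; V=1.600167+-0.000208+0.000030=1.6000
k=9 load: inc=0.000030, refl=0.000030·0.500000=0.0000; V=1.599958+0.000030+0.000015=1.6000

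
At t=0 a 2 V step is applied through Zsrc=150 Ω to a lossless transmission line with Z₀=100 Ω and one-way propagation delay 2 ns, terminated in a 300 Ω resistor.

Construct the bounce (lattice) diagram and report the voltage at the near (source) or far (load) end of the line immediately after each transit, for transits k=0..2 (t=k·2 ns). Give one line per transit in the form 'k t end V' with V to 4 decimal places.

0 0 source 0.8000
1 2 load 1.2000
2 4 source 1.2800

Γ_L=0.500000, Γ_S=0.200000; launch V₁=2·100/250=0.800000
k=0 src: V=0.8000
k=1 load: inc=0.800000, refl=0.800000·0.500000=0.4000; V=0.000000+0.800000+0.400000=1.2000
k=2 src: inc=0.400000, refl=0.400000·0.200000=0.0800; V=0.800000+0.400000+0.080000=1.2800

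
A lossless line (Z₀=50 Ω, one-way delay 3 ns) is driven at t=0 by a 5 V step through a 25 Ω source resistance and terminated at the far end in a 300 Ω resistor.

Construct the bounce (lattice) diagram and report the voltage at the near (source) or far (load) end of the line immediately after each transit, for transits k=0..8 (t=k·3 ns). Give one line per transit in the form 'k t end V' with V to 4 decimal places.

Γ_L=0.714286, Γ_S=-0.333333; launch V₁=5·50/75=3.333333
k=0 src: V=3.3333
k=1 load: inc=3.333333, refl=3.333333·0.714286=2.3810; V=0.000000+3.333333+2.380952=5.7143
k=2 src: inc=2.380952, refl=2.380952·-0.333333=-0.7937; V=3.333333+2.380952+-0.793651=4.9206
k=3 load: inc=-0.793651, refl=-0.793651·0.714286=-0.5669; V=5.714286+-0.793651+-0.566893=4.3537
k=4 src: inc=-0.566893, refl=-0.566893·-0.333333=0.1890; V=4.920635+-0.566893+0.188964=4.5427
k=5 load: inc=0.188964, refl=0.188964·0.714286=0.1350; V=4.353741+0.188964+0.134975=4.6777
k=6 src: inc=0.134975, refl=0.134975·-0.333333=-0.0450; V=4.542706+0.134975+-0.044992=4.6327
k=7 load: inc=-0.044992, refl=-0.044992·0.714286=-0.0321; V=4.677681+-0.044992+-0.032137=4.6006
k=8 src: inc=-0.032137, refl=-0.032137·-0.333333=0.0107; V=4.632689+-0.032137+0.010712=4.6113

0 0 source 3.3333
1 3 load 5.7143
2 6 source 4.9206
3 9 load 4.3537
4 12 source 4.5427
5 15 load 4.6777
6 18 source 4.6327
7 21 load 4.6006
8 24 source 4.6113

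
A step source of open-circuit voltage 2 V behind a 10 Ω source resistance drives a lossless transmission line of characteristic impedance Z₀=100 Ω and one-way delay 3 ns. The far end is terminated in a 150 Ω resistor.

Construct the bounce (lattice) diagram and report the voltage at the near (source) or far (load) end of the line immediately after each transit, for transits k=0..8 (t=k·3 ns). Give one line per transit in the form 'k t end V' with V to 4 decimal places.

Γ_L=0.200000, Γ_S=-0.818182; launch V₁=2·100/110=1.818182
k=0 src: V=1.8182
k=1 load: inc=1.818182, refl=1.818182·0.200000=0.3636; V=0.000000+1.818182+0.363636=2.1818
k=2 src: inc=0.363636, refl=0.363636·-0.818182=-0.2975; V=1.818182+0.363636+-0.297521=1.8843
k=3 load: inc=-0.297521, refl=-0.297521·0.200000=-0.0595; V=2.181818+-0.297521+-0.059504=1.8248
k=4 src: inc=-0.059504, refl=-0.059504·-0.818182=0.0487; V=1.884298+-0.059504+0.048685=1.8735
k=5 load: inc=0.048685, refl=0.048685·0.200000=0.0097; V=1.824793+0.048685+0.009737=1.8832
k=6 src: inc=0.009737, refl=0.009737·-0.818182=-0.0080; V=1.873479+0.009737+-0.007967=1.8752
k=7 load: inc=-0.007967, refl=-0.007967·0.200000=-0.0016; V=1.883216+-0.007967+-0.001593=1.8737
k=8 src: inc=-0.001593, refl=-0.001593·-0.818182=0.0013; V=1.875249+-0.001593+0.001304=1.8750

0 0 source 1.8182
1 3 load 2.1818
2 6 source 1.8843
3 9 load 1.8248
4 12 source 1.8735
5 15 load 1.8832
6 18 source 1.8752
7 21 load 1.8737
8 24 source 1.8750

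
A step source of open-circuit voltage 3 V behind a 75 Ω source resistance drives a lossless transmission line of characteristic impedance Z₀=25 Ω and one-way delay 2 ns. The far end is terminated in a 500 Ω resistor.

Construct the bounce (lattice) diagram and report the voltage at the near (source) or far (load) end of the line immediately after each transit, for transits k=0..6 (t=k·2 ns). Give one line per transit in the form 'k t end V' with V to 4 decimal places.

Γ_L=0.904762, Γ_S=0.500000; launch V₁=3·25/100=0.750000
k=0 src: V=0.7500
k=1 load: inc=0.750000, refl=0.750000·0.904762=0.6786; V=0.000000+0.750000+0.678571=1.4286
k=2 src: inc=0.678571, refl=0.678571·0.500000=0.3393; V=0.750000+0.678571+0.339286=1.7679
k=3 load: inc=0.339286, refl=0.339286·0.904762=0.3070; V=1.428571+0.339286+0.306973=2.0748
k=4 src: inc=0.306973, refl=0.306973·0.500000=0.1535; V=1.767857+0.306973+0.153486=2.2283
k=5 load: inc=0.153486, refl=0.153486·0.904762=0.1389; V=2.074830+0.153486+0.138869=2.3672
k=6 src: inc=0.138869, refl=0.138869·0.500000=0.0694; V=2.228316+0.138869+0.069434=2.4366

0 0 source 0.7500
1 2 load 1.4286
2 4 source 1.7679
3 6 load 2.0748
4 8 source 2.2283
5 10 load 2.3672
6 12 source 2.4366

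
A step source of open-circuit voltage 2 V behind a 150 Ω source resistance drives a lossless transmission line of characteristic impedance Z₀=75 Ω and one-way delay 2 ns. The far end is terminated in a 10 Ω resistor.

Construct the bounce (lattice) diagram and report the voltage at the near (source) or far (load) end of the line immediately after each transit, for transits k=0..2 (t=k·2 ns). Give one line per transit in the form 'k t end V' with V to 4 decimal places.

0 0 source 0.6667
1 2 load 0.1569
2 4 source -0.0131

Γ_L=-0.764706, Γ_S=0.333333; launch V₁=2·75/225=0.666667
k=0 src: V=0.6667
k=1 load: inc=0.666667, refl=0.666667·-0.764706=-0.5098; V=0.000000+0.666667+-0.509804=0.1569
k=2 src: inc=-0.509804, refl=-0.509804·0.333333=-0.1699; V=0.666667+-0.509804+-0.169935=-0.0131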